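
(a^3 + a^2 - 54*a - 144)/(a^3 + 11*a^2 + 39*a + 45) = (a^2 - 2*a - 48)/(a^2 + 8*a + 15)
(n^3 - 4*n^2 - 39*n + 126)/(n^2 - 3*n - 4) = (-n^3 + 4*n^2 + 39*n - 126)/(-n^2 + 3*n + 4)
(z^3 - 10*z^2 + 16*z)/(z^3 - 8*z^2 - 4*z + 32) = z/(z + 2)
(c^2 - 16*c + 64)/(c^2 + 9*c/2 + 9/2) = 2*(c^2 - 16*c + 64)/(2*c^2 + 9*c + 9)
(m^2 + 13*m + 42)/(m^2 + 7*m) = (m + 6)/m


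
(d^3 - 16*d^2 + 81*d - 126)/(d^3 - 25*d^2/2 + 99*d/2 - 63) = 2*(d - 7)/(2*d - 7)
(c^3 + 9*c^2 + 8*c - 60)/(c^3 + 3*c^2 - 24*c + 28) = (c^2 + 11*c + 30)/(c^2 + 5*c - 14)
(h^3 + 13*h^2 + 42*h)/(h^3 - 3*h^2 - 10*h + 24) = h*(h^2 + 13*h + 42)/(h^3 - 3*h^2 - 10*h + 24)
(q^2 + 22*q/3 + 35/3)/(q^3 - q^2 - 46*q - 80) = (q + 7/3)/(q^2 - 6*q - 16)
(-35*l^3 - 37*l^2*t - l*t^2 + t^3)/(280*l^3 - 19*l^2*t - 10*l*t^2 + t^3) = (l + t)/(-8*l + t)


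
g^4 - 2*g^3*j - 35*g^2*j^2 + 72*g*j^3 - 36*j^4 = (g - 6*j)*(g - j)^2*(g + 6*j)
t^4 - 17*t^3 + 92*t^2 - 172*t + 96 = (t - 8)*(t - 6)*(t - 2)*(t - 1)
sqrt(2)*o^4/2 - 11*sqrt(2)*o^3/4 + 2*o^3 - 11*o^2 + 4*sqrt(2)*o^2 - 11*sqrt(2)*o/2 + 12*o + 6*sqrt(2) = (o - 4)*(o - 3/2)*(o + sqrt(2))*(sqrt(2)*o/2 + 1)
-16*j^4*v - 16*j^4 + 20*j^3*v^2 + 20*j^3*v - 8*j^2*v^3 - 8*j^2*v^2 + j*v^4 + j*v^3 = (-4*j + v)*(-2*j + v)^2*(j*v + j)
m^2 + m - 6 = (m - 2)*(m + 3)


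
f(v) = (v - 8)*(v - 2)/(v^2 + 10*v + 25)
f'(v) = (-2*v - 10)*(v - 8)*(v - 2)/(v^2 + 10*v + 25)^2 + (v - 8)/(v^2 + 10*v + 25) + (v - 2)/(v^2 + 10*v + 25)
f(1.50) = 0.08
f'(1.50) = -0.19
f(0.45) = 0.39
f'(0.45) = -0.45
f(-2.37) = 6.55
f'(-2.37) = -7.11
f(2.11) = -0.01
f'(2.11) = -0.11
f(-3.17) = 17.24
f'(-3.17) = -23.73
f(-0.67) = 1.23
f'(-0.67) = -1.18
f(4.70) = -0.09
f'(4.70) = 0.01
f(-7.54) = 22.98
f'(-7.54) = 14.21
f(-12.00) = 5.71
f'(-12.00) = 0.94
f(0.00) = 0.64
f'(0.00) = -0.66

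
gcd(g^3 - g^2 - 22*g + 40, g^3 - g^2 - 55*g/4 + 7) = g - 4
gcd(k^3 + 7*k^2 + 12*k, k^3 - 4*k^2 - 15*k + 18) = k + 3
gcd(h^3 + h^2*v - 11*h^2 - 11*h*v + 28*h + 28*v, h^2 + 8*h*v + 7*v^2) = h + v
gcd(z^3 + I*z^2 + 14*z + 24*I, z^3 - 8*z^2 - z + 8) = 1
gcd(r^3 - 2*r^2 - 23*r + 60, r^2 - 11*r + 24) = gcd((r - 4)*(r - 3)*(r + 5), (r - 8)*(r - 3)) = r - 3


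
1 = 1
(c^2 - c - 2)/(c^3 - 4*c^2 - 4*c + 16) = (c + 1)/(c^2 - 2*c - 8)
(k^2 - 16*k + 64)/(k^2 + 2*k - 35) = (k^2 - 16*k + 64)/(k^2 + 2*k - 35)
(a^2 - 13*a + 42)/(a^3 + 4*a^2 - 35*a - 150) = (a - 7)/(a^2 + 10*a + 25)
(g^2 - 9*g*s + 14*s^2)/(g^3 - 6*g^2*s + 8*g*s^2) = (-g + 7*s)/(g*(-g + 4*s))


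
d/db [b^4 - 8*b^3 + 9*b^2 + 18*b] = 4*b^3 - 24*b^2 + 18*b + 18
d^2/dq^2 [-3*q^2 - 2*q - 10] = -6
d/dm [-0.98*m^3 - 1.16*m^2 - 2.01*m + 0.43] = -2.94*m^2 - 2.32*m - 2.01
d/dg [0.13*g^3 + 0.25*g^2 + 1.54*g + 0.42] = 0.39*g^2 + 0.5*g + 1.54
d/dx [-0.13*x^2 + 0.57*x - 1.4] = 0.57 - 0.26*x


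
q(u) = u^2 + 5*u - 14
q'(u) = 2*u + 5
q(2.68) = 6.58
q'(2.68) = 10.36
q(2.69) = 6.69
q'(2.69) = 10.38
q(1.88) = -1.07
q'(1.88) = 8.76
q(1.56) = -3.77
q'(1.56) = 8.12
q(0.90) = -8.69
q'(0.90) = 6.80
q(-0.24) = -15.14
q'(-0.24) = 4.52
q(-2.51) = -20.25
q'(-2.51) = -0.02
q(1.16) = -6.85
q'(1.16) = 7.32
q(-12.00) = 70.00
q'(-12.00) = -19.00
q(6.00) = 52.00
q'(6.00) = 17.00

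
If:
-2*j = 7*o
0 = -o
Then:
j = 0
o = 0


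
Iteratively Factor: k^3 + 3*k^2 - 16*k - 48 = (k + 4)*(k^2 - k - 12) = (k - 4)*(k + 4)*(k + 3)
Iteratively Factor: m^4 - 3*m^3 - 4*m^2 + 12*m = (m - 3)*(m^3 - 4*m) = m*(m - 3)*(m^2 - 4) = m*(m - 3)*(m - 2)*(m + 2)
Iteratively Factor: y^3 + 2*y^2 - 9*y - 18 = (y - 3)*(y^2 + 5*y + 6) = (y - 3)*(y + 3)*(y + 2)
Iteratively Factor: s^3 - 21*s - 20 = (s + 1)*(s^2 - s - 20) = (s - 5)*(s + 1)*(s + 4)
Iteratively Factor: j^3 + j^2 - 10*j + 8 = (j + 4)*(j^2 - 3*j + 2) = (j - 2)*(j + 4)*(j - 1)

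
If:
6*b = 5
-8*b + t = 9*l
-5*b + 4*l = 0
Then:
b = 5/6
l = 25/24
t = 385/24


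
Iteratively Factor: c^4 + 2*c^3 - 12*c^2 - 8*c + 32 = (c - 2)*(c^3 + 4*c^2 - 4*c - 16) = (c - 2)^2*(c^2 + 6*c + 8) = (c - 2)^2*(c + 2)*(c + 4)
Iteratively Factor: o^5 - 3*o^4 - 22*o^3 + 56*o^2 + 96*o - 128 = (o - 4)*(o^4 + o^3 - 18*o^2 - 16*o + 32) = (o - 4)*(o - 1)*(o^3 + 2*o^2 - 16*o - 32) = (o - 4)^2*(o - 1)*(o^2 + 6*o + 8) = (o - 4)^2*(o - 1)*(o + 4)*(o + 2)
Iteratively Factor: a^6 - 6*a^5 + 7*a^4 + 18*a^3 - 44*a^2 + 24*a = (a - 2)*(a^5 - 4*a^4 - a^3 + 16*a^2 - 12*a) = (a - 2)*(a + 2)*(a^4 - 6*a^3 + 11*a^2 - 6*a) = (a - 3)*(a - 2)*(a + 2)*(a^3 - 3*a^2 + 2*a) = a*(a - 3)*(a - 2)*(a + 2)*(a^2 - 3*a + 2) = a*(a - 3)*(a - 2)^2*(a + 2)*(a - 1)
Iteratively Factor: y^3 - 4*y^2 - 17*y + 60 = (y - 5)*(y^2 + y - 12) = (y - 5)*(y + 4)*(y - 3)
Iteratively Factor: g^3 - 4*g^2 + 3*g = (g - 3)*(g^2 - g) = g*(g - 3)*(g - 1)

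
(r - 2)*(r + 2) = r^2 - 4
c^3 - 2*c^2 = c^2*(c - 2)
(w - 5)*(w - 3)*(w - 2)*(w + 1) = w^4 - 9*w^3 + 21*w^2 + w - 30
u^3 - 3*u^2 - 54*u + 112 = (u - 8)*(u - 2)*(u + 7)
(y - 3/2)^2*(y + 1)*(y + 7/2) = y^4 + 3*y^3/2 - 31*y^2/4 - 3*y/8 + 63/8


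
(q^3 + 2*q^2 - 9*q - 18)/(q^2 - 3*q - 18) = (q^2 - q - 6)/(q - 6)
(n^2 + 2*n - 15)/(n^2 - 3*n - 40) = (n - 3)/(n - 8)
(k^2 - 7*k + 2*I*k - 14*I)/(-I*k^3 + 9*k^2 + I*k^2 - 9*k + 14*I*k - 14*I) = I*(k - 7)/(k^2 + k*(-1 + 7*I) - 7*I)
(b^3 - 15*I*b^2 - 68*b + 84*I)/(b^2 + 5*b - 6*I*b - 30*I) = (b^2 - 9*I*b - 14)/(b + 5)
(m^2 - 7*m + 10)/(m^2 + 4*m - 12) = (m - 5)/(m + 6)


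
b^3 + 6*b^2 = b^2*(b + 6)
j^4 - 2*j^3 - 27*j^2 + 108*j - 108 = (j - 3)^2*(j - 2)*(j + 6)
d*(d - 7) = d^2 - 7*d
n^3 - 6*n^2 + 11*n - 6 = (n - 3)*(n - 2)*(n - 1)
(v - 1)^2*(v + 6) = v^3 + 4*v^2 - 11*v + 6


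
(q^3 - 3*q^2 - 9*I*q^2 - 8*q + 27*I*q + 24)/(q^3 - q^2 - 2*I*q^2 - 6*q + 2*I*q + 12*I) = (q^2 - 9*I*q - 8)/(q^2 + 2*q*(1 - I) - 4*I)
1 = 1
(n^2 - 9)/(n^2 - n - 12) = (n - 3)/(n - 4)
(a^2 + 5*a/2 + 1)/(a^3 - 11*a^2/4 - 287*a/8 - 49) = 4*(2*a^2 + 5*a + 2)/(8*a^3 - 22*a^2 - 287*a - 392)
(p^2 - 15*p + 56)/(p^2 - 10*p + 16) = (p - 7)/(p - 2)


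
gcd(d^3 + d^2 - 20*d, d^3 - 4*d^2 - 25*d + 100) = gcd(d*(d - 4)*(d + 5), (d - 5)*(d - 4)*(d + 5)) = d^2 + d - 20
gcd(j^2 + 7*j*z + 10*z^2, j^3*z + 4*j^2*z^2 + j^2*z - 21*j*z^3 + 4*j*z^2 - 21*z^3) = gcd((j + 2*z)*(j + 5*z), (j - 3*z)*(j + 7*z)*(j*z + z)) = 1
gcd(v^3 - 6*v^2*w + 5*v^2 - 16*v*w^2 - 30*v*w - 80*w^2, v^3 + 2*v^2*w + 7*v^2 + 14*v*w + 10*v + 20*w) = v^2 + 2*v*w + 5*v + 10*w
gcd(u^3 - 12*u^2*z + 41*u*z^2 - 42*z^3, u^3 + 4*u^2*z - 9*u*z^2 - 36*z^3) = -u + 3*z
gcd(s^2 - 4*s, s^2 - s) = s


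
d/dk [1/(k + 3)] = -1/(k + 3)^2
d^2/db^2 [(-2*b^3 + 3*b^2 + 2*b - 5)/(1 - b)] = 4*b*(b^2 - 3*b + 3)/(b^3 - 3*b^2 + 3*b - 1)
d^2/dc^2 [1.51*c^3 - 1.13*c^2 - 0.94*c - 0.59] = 9.06*c - 2.26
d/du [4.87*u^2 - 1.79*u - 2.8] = 9.74*u - 1.79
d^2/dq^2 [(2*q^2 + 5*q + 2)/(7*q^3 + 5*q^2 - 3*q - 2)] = 2*(98*q^6 + 735*q^5 + 1239*q^4 + 1016*q^3 + 504*q^2 + 144*q + 16)/(343*q^9 + 735*q^8 + 84*q^7 - 799*q^6 - 456*q^5 + 237*q^4 + 237*q^3 + 6*q^2 - 36*q - 8)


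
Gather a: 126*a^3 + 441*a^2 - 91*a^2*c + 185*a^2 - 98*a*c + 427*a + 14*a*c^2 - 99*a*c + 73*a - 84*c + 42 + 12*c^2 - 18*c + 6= 126*a^3 + a^2*(626 - 91*c) + a*(14*c^2 - 197*c + 500) + 12*c^2 - 102*c + 48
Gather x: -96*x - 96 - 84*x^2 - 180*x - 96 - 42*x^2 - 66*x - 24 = -126*x^2 - 342*x - 216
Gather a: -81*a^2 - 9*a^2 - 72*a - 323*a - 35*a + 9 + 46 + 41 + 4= -90*a^2 - 430*a + 100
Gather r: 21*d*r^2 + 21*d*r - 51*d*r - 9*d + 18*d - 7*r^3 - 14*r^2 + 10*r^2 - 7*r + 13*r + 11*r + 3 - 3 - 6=9*d - 7*r^3 + r^2*(21*d - 4) + r*(17 - 30*d) - 6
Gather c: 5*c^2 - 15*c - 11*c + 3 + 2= 5*c^2 - 26*c + 5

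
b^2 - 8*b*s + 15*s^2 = (b - 5*s)*(b - 3*s)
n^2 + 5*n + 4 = (n + 1)*(n + 4)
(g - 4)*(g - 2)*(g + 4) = g^3 - 2*g^2 - 16*g + 32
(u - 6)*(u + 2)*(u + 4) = u^3 - 28*u - 48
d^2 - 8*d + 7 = (d - 7)*(d - 1)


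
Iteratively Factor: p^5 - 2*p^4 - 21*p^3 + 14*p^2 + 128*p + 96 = (p + 3)*(p^4 - 5*p^3 - 6*p^2 + 32*p + 32) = (p - 4)*(p + 3)*(p^3 - p^2 - 10*p - 8) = (p - 4)^2*(p + 3)*(p^2 + 3*p + 2) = (p - 4)^2*(p + 1)*(p + 3)*(p + 2)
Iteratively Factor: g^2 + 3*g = (g + 3)*(g)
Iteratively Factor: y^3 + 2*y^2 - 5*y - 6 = (y + 1)*(y^2 + y - 6) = (y - 2)*(y + 1)*(y + 3)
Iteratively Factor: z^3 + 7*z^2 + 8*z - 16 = (z - 1)*(z^2 + 8*z + 16) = (z - 1)*(z + 4)*(z + 4)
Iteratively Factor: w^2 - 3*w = (w)*(w - 3)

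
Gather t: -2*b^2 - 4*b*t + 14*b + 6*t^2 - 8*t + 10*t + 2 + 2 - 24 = -2*b^2 + 14*b + 6*t^2 + t*(2 - 4*b) - 20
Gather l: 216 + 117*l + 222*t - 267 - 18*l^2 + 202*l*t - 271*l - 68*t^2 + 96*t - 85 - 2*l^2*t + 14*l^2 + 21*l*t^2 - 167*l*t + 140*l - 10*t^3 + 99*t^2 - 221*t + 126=l^2*(-2*t - 4) + l*(21*t^2 + 35*t - 14) - 10*t^3 + 31*t^2 + 97*t - 10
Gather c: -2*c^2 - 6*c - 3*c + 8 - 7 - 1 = -2*c^2 - 9*c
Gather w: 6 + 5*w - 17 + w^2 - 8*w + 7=w^2 - 3*w - 4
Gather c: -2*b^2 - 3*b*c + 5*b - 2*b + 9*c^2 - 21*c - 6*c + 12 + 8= -2*b^2 + 3*b + 9*c^2 + c*(-3*b - 27) + 20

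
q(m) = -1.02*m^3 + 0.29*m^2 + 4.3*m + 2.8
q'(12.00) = -429.38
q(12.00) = -1666.40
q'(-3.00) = -24.98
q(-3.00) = 20.05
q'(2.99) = -21.32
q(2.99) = -9.02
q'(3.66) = -34.57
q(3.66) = -27.59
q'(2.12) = -8.22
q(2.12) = 3.50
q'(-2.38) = -14.41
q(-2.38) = 7.96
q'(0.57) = 3.64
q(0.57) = 5.16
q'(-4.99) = -74.79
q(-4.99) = 115.30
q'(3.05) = -22.40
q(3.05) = -10.33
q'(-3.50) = -35.22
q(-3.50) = 35.04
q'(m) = -3.06*m^2 + 0.58*m + 4.3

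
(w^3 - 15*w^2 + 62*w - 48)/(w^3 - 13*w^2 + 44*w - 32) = (w - 6)/(w - 4)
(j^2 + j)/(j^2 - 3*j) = (j + 1)/(j - 3)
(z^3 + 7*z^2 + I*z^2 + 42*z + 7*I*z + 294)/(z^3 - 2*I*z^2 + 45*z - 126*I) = (z + 7)/(z - 3*I)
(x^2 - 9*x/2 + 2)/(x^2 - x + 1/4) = 2*(x - 4)/(2*x - 1)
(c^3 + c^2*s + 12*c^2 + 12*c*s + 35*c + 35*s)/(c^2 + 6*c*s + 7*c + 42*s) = (c^2 + c*s + 5*c + 5*s)/(c + 6*s)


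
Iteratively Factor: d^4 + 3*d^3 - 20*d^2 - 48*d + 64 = (d - 1)*(d^3 + 4*d^2 - 16*d - 64) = (d - 1)*(d + 4)*(d^2 - 16) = (d - 1)*(d + 4)^2*(d - 4)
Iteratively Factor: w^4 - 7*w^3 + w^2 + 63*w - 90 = (w - 2)*(w^3 - 5*w^2 - 9*w + 45) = (w - 3)*(w - 2)*(w^2 - 2*w - 15) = (w - 3)*(w - 2)*(w + 3)*(w - 5)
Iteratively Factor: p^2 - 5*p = (p - 5)*(p)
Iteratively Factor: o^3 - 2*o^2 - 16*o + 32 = (o - 4)*(o^2 + 2*o - 8) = (o - 4)*(o + 4)*(o - 2)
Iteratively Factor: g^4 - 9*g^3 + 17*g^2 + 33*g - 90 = (g - 5)*(g^3 - 4*g^2 - 3*g + 18) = (g - 5)*(g + 2)*(g^2 - 6*g + 9) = (g - 5)*(g - 3)*(g + 2)*(g - 3)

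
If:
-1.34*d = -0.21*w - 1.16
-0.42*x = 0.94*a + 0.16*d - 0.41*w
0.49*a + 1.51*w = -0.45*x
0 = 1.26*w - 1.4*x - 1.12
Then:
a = 0.21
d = 0.89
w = 0.13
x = -0.68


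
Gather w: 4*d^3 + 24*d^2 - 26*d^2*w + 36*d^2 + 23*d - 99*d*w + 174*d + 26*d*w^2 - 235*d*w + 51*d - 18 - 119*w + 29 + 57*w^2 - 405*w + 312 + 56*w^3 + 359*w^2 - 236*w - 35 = 4*d^3 + 60*d^2 + 248*d + 56*w^3 + w^2*(26*d + 416) + w*(-26*d^2 - 334*d - 760) + 288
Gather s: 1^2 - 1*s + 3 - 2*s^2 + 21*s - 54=-2*s^2 + 20*s - 50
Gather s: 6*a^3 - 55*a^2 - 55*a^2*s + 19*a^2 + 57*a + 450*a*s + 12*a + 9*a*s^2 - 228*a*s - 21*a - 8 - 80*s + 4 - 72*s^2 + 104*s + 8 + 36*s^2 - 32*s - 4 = 6*a^3 - 36*a^2 + 48*a + s^2*(9*a - 36) + s*(-55*a^2 + 222*a - 8)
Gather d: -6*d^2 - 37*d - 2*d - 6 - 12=-6*d^2 - 39*d - 18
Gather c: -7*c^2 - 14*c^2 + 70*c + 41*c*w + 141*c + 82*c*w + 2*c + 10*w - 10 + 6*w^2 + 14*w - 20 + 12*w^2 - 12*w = -21*c^2 + c*(123*w + 213) + 18*w^2 + 12*w - 30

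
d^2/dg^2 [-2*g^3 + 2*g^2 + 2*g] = 4 - 12*g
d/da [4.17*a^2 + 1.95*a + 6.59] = 8.34*a + 1.95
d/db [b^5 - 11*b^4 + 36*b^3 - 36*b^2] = b*(5*b^3 - 44*b^2 + 108*b - 72)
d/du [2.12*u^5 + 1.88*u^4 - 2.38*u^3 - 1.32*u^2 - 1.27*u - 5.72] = 10.6*u^4 + 7.52*u^3 - 7.14*u^2 - 2.64*u - 1.27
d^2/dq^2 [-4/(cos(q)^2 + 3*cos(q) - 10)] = 4*(4*sin(q)^4 - 51*sin(q)^2 + 75*cos(q)/4 + 9*cos(3*q)/4 + 9)/((cos(q) - 2)^3*(cos(q) + 5)^3)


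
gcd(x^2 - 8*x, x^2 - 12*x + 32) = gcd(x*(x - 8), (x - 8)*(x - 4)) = x - 8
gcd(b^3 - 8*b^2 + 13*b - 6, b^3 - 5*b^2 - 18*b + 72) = b - 6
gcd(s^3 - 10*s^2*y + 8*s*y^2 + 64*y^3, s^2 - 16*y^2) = -s + 4*y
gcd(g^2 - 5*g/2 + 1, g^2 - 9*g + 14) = g - 2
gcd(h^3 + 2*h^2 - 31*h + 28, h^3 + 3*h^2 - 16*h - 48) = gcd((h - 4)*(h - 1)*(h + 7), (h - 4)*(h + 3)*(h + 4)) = h - 4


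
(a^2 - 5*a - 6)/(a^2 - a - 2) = (a - 6)/(a - 2)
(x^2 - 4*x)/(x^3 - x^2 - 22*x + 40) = x/(x^2 + 3*x - 10)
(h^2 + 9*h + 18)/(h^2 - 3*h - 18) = (h + 6)/(h - 6)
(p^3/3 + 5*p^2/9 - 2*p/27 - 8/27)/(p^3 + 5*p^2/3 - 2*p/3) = (9*p^3 + 15*p^2 - 2*p - 8)/(9*p*(3*p^2 + 5*p - 2))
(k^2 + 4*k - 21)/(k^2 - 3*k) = (k + 7)/k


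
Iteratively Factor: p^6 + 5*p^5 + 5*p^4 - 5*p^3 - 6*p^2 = (p + 3)*(p^5 + 2*p^4 - p^3 - 2*p^2) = p*(p + 3)*(p^4 + 2*p^3 - p^2 - 2*p) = p*(p + 2)*(p + 3)*(p^3 - p) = p*(p + 1)*(p + 2)*(p + 3)*(p^2 - p) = p*(p - 1)*(p + 1)*(p + 2)*(p + 3)*(p)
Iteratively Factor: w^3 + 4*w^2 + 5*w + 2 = (w + 1)*(w^2 + 3*w + 2) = (w + 1)^2*(w + 2)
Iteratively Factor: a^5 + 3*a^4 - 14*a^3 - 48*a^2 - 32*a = (a + 4)*(a^4 - a^3 - 10*a^2 - 8*a) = (a + 1)*(a + 4)*(a^3 - 2*a^2 - 8*a) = a*(a + 1)*(a + 4)*(a^2 - 2*a - 8) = a*(a + 1)*(a + 2)*(a + 4)*(a - 4)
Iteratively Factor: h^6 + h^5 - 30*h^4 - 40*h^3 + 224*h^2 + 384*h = (h + 3)*(h^5 - 2*h^4 - 24*h^3 + 32*h^2 + 128*h) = (h + 2)*(h + 3)*(h^4 - 4*h^3 - 16*h^2 + 64*h) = h*(h + 2)*(h + 3)*(h^3 - 4*h^2 - 16*h + 64) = h*(h + 2)*(h + 3)*(h + 4)*(h^2 - 8*h + 16) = h*(h - 4)*(h + 2)*(h + 3)*(h + 4)*(h - 4)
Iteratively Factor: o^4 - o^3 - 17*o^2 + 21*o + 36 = (o - 3)*(o^3 + 2*o^2 - 11*o - 12) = (o - 3)*(o + 4)*(o^2 - 2*o - 3) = (o - 3)^2*(o + 4)*(o + 1)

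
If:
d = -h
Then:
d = -h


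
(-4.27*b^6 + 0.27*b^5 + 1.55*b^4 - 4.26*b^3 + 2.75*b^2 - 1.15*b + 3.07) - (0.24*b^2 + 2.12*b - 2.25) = -4.27*b^6 + 0.27*b^5 + 1.55*b^4 - 4.26*b^3 + 2.51*b^2 - 3.27*b + 5.32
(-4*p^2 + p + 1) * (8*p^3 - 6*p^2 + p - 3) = -32*p^5 + 32*p^4 - 2*p^3 + 7*p^2 - 2*p - 3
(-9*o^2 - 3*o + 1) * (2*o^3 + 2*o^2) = -18*o^5 - 24*o^4 - 4*o^3 + 2*o^2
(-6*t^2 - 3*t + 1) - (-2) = -6*t^2 - 3*t + 3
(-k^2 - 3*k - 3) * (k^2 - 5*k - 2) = -k^4 + 2*k^3 + 14*k^2 + 21*k + 6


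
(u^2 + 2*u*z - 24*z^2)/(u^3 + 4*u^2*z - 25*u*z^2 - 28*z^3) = (u + 6*z)/(u^2 + 8*u*z + 7*z^2)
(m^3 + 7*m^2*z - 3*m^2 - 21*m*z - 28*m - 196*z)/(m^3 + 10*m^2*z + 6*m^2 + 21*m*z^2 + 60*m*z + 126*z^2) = (m^2 - 3*m - 28)/(m^2 + 3*m*z + 6*m + 18*z)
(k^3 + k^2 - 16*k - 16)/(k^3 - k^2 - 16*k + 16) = (k + 1)/(k - 1)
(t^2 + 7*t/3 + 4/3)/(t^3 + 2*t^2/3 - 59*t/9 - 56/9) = 3*(3*t + 4)/(9*t^2 - 3*t - 56)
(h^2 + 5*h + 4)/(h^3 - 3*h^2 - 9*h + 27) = (h^2 + 5*h + 4)/(h^3 - 3*h^2 - 9*h + 27)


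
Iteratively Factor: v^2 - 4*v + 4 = (v - 2)*(v - 2)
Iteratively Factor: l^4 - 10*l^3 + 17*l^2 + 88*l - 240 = (l + 3)*(l^3 - 13*l^2 + 56*l - 80) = (l - 4)*(l + 3)*(l^2 - 9*l + 20) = (l - 4)^2*(l + 3)*(l - 5)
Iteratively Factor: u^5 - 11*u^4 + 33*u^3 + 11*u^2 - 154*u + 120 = (u + 2)*(u^4 - 13*u^3 + 59*u^2 - 107*u + 60) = (u - 5)*(u + 2)*(u^3 - 8*u^2 + 19*u - 12) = (u - 5)*(u - 1)*(u + 2)*(u^2 - 7*u + 12) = (u - 5)*(u - 4)*(u - 1)*(u + 2)*(u - 3)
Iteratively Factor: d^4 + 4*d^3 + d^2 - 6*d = (d - 1)*(d^3 + 5*d^2 + 6*d) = (d - 1)*(d + 3)*(d^2 + 2*d) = (d - 1)*(d + 2)*(d + 3)*(d)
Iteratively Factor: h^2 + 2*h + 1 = (h + 1)*(h + 1)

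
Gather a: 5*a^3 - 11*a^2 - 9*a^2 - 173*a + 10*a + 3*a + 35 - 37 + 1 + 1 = 5*a^3 - 20*a^2 - 160*a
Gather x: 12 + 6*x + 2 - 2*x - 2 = 4*x + 12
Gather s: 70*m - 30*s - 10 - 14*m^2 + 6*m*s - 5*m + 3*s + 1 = -14*m^2 + 65*m + s*(6*m - 27) - 9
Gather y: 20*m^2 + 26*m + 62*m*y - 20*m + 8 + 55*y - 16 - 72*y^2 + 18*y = 20*m^2 + 6*m - 72*y^2 + y*(62*m + 73) - 8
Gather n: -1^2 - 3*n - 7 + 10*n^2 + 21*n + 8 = 10*n^2 + 18*n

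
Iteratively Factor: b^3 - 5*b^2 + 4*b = (b - 4)*(b^2 - b) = b*(b - 4)*(b - 1)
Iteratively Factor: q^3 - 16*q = (q + 4)*(q^2 - 4*q) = (q - 4)*(q + 4)*(q)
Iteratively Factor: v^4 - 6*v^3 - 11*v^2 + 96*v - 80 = (v - 4)*(v^3 - 2*v^2 - 19*v + 20) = (v - 4)*(v + 4)*(v^2 - 6*v + 5) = (v - 5)*(v - 4)*(v + 4)*(v - 1)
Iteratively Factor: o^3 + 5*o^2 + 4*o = (o + 1)*(o^2 + 4*o) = o*(o + 1)*(o + 4)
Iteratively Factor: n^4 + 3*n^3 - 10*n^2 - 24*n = (n - 3)*(n^3 + 6*n^2 + 8*n) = (n - 3)*(n + 4)*(n^2 + 2*n) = n*(n - 3)*(n + 4)*(n + 2)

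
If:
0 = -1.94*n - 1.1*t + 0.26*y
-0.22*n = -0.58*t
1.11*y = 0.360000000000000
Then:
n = 0.04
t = 0.01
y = 0.32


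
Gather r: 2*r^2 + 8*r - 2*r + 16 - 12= 2*r^2 + 6*r + 4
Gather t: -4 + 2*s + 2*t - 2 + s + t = 3*s + 3*t - 6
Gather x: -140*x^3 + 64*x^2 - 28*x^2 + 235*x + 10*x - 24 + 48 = -140*x^3 + 36*x^2 + 245*x + 24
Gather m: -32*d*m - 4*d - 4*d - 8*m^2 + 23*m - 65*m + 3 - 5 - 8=-8*d - 8*m^2 + m*(-32*d - 42) - 10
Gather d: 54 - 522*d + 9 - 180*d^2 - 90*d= -180*d^2 - 612*d + 63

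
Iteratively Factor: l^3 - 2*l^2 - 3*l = (l)*(l^2 - 2*l - 3) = l*(l - 3)*(l + 1)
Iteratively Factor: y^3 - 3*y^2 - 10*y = (y + 2)*(y^2 - 5*y) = y*(y + 2)*(y - 5)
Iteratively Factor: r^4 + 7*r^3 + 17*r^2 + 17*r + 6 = (r + 1)*(r^3 + 6*r^2 + 11*r + 6) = (r + 1)^2*(r^2 + 5*r + 6) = (r + 1)^2*(r + 2)*(r + 3)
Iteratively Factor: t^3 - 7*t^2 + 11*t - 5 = (t - 5)*(t^2 - 2*t + 1) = (t - 5)*(t - 1)*(t - 1)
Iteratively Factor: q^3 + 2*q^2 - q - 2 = (q + 2)*(q^2 - 1) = (q - 1)*(q + 2)*(q + 1)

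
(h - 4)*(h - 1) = h^2 - 5*h + 4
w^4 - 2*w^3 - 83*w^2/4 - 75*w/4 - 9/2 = (w - 6)*(w + 1/2)^2*(w + 3)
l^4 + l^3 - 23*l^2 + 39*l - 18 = (l - 3)*(l - 1)^2*(l + 6)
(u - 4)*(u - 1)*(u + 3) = u^3 - 2*u^2 - 11*u + 12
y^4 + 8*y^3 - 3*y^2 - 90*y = y*(y - 3)*(y + 5)*(y + 6)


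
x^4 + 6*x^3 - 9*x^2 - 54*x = x*(x - 3)*(x + 3)*(x + 6)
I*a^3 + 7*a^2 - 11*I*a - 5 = (a - 5*I)*(a - I)*(I*a + 1)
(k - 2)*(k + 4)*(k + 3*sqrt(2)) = k^3 + 2*k^2 + 3*sqrt(2)*k^2 - 8*k + 6*sqrt(2)*k - 24*sqrt(2)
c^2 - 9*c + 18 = (c - 6)*(c - 3)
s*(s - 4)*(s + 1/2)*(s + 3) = s^4 - s^3/2 - 25*s^2/2 - 6*s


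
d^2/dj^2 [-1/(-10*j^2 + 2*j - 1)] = 4*(-50*j^2 + 10*j + 2*(10*j - 1)^2 - 5)/(10*j^2 - 2*j + 1)^3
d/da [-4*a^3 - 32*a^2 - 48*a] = -12*a^2 - 64*a - 48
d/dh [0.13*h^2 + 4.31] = 0.26*h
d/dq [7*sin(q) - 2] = 7*cos(q)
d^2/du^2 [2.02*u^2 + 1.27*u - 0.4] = 4.04000000000000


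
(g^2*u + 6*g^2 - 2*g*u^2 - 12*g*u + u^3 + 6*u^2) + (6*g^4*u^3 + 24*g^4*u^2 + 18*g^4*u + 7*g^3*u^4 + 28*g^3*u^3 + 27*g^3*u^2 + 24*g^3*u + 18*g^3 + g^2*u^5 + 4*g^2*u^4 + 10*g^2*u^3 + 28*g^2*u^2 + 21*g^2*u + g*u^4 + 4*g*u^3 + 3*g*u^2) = 6*g^4*u^3 + 24*g^4*u^2 + 18*g^4*u + 7*g^3*u^4 + 28*g^3*u^3 + 27*g^3*u^2 + 24*g^3*u + 18*g^3 + g^2*u^5 + 4*g^2*u^4 + 10*g^2*u^3 + 28*g^2*u^2 + 22*g^2*u + 6*g^2 + g*u^4 + 4*g*u^3 + g*u^2 - 12*g*u + u^3 + 6*u^2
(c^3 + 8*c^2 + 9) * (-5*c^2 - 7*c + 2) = -5*c^5 - 47*c^4 - 54*c^3 - 29*c^2 - 63*c + 18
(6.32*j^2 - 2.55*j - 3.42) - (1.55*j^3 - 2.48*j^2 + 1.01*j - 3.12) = -1.55*j^3 + 8.8*j^2 - 3.56*j - 0.3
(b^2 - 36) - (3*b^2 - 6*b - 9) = -2*b^2 + 6*b - 27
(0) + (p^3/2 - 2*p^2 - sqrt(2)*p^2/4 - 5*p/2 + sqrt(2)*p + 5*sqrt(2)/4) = p^3/2 - 2*p^2 - sqrt(2)*p^2/4 - 5*p/2 + sqrt(2)*p + 5*sqrt(2)/4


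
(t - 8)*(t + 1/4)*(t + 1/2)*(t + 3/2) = t^4 - 23*t^3/4 - 67*t^2/4 - 157*t/16 - 3/2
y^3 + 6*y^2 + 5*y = y*(y + 1)*(y + 5)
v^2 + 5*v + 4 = (v + 1)*(v + 4)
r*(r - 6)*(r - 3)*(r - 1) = r^4 - 10*r^3 + 27*r^2 - 18*r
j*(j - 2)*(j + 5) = j^3 + 3*j^2 - 10*j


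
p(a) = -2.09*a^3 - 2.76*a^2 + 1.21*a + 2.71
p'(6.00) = -257.63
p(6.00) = -540.83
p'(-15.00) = -1326.74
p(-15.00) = 6417.31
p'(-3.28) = -48.14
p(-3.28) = 42.80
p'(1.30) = -16.56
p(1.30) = -4.97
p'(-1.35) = -2.77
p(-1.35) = 1.19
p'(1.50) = -21.18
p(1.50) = -8.74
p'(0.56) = -3.85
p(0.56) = 2.16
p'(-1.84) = -9.86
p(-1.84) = 4.16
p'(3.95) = -118.42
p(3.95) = -164.38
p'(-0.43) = 2.42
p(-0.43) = 1.85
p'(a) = -6.27*a^2 - 5.52*a + 1.21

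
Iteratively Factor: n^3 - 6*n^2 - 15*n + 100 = (n - 5)*(n^2 - n - 20) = (n - 5)^2*(n + 4)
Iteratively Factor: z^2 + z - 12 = (z + 4)*(z - 3)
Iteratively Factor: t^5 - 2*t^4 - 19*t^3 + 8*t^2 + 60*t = (t + 2)*(t^4 - 4*t^3 - 11*t^2 + 30*t) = (t + 2)*(t + 3)*(t^3 - 7*t^2 + 10*t) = (t - 5)*(t + 2)*(t + 3)*(t^2 - 2*t) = t*(t - 5)*(t + 2)*(t + 3)*(t - 2)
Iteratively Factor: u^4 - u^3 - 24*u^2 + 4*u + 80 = (u - 2)*(u^3 + u^2 - 22*u - 40) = (u - 2)*(u + 2)*(u^2 - u - 20) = (u - 5)*(u - 2)*(u + 2)*(u + 4)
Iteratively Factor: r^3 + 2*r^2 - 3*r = (r - 1)*(r^2 + 3*r) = r*(r - 1)*(r + 3)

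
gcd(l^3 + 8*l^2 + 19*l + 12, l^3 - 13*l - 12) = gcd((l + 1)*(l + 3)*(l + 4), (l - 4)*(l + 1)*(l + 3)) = l^2 + 4*l + 3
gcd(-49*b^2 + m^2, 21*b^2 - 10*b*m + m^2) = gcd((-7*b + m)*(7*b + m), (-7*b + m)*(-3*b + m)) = 7*b - m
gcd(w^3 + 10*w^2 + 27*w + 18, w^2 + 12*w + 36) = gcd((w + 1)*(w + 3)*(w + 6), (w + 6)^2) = w + 6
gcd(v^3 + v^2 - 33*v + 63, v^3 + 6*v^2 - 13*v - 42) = v^2 + 4*v - 21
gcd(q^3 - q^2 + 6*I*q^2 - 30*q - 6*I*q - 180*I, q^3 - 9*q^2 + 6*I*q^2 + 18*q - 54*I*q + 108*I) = q^2 + q*(-6 + 6*I) - 36*I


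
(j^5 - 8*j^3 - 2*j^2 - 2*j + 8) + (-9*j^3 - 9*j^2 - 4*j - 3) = j^5 - 17*j^3 - 11*j^2 - 6*j + 5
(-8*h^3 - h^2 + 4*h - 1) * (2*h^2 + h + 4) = -16*h^5 - 10*h^4 - 25*h^3 - 2*h^2 + 15*h - 4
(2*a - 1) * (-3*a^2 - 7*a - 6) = -6*a^3 - 11*a^2 - 5*a + 6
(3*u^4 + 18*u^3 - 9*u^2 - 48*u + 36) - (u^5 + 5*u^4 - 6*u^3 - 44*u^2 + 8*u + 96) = -u^5 - 2*u^4 + 24*u^3 + 35*u^2 - 56*u - 60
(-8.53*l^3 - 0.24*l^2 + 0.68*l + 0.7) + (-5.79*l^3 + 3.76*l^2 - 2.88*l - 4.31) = -14.32*l^3 + 3.52*l^2 - 2.2*l - 3.61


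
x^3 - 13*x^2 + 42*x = x*(x - 7)*(x - 6)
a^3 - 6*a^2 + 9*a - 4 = (a - 4)*(a - 1)^2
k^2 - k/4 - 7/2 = (k - 2)*(k + 7/4)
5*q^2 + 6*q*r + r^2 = (q + r)*(5*q + r)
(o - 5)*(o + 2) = o^2 - 3*o - 10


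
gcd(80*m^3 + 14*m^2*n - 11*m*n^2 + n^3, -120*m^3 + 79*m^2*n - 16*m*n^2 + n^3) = 40*m^2 - 13*m*n + n^2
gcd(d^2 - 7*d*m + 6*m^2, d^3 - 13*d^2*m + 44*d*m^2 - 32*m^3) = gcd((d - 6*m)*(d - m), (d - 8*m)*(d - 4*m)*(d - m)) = d - m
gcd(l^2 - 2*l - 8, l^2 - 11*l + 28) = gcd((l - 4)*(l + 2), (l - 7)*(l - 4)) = l - 4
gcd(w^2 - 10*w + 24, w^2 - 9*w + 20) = w - 4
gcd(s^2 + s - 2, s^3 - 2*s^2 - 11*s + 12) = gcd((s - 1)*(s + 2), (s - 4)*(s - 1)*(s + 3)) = s - 1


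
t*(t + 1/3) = t^2 + t/3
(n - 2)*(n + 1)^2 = n^3 - 3*n - 2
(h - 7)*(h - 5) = h^2 - 12*h + 35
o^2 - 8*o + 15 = (o - 5)*(o - 3)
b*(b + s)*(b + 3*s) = b^3 + 4*b^2*s + 3*b*s^2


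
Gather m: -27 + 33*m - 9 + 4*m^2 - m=4*m^2 + 32*m - 36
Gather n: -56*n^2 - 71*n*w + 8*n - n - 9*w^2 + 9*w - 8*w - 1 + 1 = -56*n^2 + n*(7 - 71*w) - 9*w^2 + w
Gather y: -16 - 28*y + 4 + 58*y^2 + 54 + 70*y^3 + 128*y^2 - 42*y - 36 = 70*y^3 + 186*y^2 - 70*y + 6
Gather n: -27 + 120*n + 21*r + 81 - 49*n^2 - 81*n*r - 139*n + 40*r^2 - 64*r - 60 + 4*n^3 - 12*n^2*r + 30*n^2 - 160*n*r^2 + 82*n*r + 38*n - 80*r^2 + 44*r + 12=4*n^3 + n^2*(-12*r - 19) + n*(-160*r^2 + r + 19) - 40*r^2 + r + 6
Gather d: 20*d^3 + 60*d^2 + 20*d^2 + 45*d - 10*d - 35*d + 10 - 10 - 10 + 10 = 20*d^3 + 80*d^2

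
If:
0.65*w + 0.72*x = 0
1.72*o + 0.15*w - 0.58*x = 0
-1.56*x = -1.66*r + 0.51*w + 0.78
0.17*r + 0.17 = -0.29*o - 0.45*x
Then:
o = -0.16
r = 0.25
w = 0.41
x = -0.37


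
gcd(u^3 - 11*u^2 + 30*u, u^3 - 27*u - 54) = u - 6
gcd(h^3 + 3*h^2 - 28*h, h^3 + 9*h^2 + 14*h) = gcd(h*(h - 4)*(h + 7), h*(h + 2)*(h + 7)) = h^2 + 7*h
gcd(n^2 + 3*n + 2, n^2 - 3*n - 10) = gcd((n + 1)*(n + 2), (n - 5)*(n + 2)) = n + 2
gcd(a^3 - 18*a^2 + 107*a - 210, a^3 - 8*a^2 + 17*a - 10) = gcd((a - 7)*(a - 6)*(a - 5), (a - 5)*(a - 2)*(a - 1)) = a - 5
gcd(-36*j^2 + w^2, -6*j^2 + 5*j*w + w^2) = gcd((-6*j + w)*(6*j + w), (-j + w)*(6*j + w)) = 6*j + w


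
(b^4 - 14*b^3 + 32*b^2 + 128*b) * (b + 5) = b^5 - 9*b^4 - 38*b^3 + 288*b^2 + 640*b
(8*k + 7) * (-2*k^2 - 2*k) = -16*k^3 - 30*k^2 - 14*k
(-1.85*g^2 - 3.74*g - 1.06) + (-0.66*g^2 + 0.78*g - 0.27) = -2.51*g^2 - 2.96*g - 1.33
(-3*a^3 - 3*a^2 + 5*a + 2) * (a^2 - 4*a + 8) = -3*a^5 + 9*a^4 - 7*a^3 - 42*a^2 + 32*a + 16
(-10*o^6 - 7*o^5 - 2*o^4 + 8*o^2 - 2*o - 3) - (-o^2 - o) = -10*o^6 - 7*o^5 - 2*o^4 + 9*o^2 - o - 3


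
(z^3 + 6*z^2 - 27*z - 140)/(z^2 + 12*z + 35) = (z^2 - z - 20)/(z + 5)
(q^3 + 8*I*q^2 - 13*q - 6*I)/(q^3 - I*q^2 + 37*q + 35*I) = (q^2 + 7*I*q - 6)/(q^2 - 2*I*q + 35)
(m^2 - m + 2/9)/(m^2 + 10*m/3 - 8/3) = (m - 1/3)/(m + 4)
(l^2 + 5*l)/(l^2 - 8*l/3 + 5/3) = 3*l*(l + 5)/(3*l^2 - 8*l + 5)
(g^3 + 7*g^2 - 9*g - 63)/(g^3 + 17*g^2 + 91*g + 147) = (g - 3)/(g + 7)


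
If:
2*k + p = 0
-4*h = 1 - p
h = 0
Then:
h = 0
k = -1/2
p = 1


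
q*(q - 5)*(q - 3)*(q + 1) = q^4 - 7*q^3 + 7*q^2 + 15*q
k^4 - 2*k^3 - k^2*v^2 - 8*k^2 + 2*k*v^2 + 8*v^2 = (k - 4)*(k + 2)*(k - v)*(k + v)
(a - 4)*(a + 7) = a^2 + 3*a - 28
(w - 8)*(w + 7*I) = w^2 - 8*w + 7*I*w - 56*I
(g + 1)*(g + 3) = g^2 + 4*g + 3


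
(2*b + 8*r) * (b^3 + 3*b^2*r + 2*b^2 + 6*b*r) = 2*b^4 + 14*b^3*r + 4*b^3 + 24*b^2*r^2 + 28*b^2*r + 48*b*r^2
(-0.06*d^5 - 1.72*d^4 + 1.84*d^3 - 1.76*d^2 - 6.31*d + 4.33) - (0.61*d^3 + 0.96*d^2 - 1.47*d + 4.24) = -0.06*d^5 - 1.72*d^4 + 1.23*d^3 - 2.72*d^2 - 4.84*d + 0.0899999999999999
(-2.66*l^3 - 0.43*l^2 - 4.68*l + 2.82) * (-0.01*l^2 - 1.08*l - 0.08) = 0.0266*l^5 + 2.8771*l^4 + 0.724*l^3 + 5.0606*l^2 - 2.6712*l - 0.2256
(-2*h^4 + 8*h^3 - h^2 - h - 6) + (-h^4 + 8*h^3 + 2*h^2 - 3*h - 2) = -3*h^4 + 16*h^3 + h^2 - 4*h - 8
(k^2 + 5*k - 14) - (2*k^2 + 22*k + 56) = -k^2 - 17*k - 70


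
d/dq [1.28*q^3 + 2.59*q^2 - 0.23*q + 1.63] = 3.84*q^2 + 5.18*q - 0.23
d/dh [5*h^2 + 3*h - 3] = 10*h + 3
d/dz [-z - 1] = -1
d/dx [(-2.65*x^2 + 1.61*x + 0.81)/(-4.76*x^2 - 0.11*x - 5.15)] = (7.9551*x^2 + 35.0062*x - 8.2024)/(22.6576*x^4 + 1.0472*x^3 + 49.0401*x^2 + 1.133*x + 26.5225)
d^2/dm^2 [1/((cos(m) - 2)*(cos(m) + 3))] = (-4*sin(m)^4 + 27*sin(m)^2 - 9*cos(m)/4 - 3*cos(3*m)/4 - 9)/((cos(m) - 2)^3*(cos(m) + 3)^3)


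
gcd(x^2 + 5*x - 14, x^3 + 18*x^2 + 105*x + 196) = x + 7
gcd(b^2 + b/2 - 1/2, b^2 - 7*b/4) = 1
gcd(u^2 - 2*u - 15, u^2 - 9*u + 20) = u - 5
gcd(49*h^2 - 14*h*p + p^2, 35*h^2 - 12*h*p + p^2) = -7*h + p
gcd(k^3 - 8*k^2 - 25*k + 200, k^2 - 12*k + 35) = k - 5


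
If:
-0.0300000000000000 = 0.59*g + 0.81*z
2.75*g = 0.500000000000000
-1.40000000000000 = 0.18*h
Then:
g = 0.18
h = -7.78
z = -0.17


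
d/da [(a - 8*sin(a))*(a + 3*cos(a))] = -(a - 8*sin(a))*(3*sin(a) - 1) - (a + 3*cos(a))*(8*cos(a) - 1)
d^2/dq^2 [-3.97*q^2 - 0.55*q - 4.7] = -7.94000000000000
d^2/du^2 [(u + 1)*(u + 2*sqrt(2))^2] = 6*u + 2 + 8*sqrt(2)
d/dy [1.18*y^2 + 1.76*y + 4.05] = 2.36*y + 1.76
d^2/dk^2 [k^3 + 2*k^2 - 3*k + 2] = 6*k + 4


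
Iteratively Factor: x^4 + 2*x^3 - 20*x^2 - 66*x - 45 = (x - 5)*(x^3 + 7*x^2 + 15*x + 9) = (x - 5)*(x + 3)*(x^2 + 4*x + 3) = (x - 5)*(x + 1)*(x + 3)*(x + 3)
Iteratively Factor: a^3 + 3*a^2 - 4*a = (a)*(a^2 + 3*a - 4) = a*(a + 4)*(a - 1)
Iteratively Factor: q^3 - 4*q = (q + 2)*(q^2 - 2*q) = (q - 2)*(q + 2)*(q)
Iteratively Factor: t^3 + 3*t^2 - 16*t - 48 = (t - 4)*(t^2 + 7*t + 12) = (t - 4)*(t + 4)*(t + 3)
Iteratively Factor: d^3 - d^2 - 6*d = (d)*(d^2 - d - 6) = d*(d + 2)*(d - 3)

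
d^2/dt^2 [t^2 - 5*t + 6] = 2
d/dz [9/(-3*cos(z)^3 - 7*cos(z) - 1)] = 9*(9*sin(z)^2 - 16)*sin(z)/(3*cos(z)^3 + 7*cos(z) + 1)^2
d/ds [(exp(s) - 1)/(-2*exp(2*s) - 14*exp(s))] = (exp(2*s) - 2*exp(s) - 7)*exp(-s)/(2*(exp(2*s) + 14*exp(s) + 49))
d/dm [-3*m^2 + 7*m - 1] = 7 - 6*m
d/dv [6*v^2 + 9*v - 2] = 12*v + 9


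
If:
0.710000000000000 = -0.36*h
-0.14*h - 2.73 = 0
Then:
No Solution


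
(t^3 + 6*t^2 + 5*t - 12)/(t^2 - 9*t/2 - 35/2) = 2*(-t^3 - 6*t^2 - 5*t + 12)/(-2*t^2 + 9*t + 35)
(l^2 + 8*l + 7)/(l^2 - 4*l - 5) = (l + 7)/(l - 5)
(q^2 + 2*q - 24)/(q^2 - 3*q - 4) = (q + 6)/(q + 1)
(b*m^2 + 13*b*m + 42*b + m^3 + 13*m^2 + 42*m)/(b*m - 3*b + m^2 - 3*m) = (m^2 + 13*m + 42)/(m - 3)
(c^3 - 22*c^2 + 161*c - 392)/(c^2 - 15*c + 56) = c - 7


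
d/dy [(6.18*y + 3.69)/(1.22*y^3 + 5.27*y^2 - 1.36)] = (7.5396*y^3 + 32.5686*y^2 - y*(3.66*y + 10.54)*(6.18*y + 3.69) - 8.4048)/(1.22*y^3 + 5.27*y^2 - 1.36)^2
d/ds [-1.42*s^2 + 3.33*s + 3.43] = 3.33 - 2.84*s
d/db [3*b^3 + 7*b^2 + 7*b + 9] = 9*b^2 + 14*b + 7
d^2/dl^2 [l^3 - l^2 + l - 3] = 6*l - 2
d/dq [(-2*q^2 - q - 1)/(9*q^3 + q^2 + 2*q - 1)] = 3*(6*q^4 + 6*q^3 + 8*q^2 + 2*q + 1)/(81*q^6 + 18*q^5 + 37*q^4 - 14*q^3 + 2*q^2 - 4*q + 1)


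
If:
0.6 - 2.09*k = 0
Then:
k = 0.29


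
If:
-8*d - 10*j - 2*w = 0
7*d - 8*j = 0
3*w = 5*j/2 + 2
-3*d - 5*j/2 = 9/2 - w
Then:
No Solution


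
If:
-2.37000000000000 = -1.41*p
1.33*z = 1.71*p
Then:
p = 1.68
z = 2.16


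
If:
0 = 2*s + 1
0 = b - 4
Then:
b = 4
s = -1/2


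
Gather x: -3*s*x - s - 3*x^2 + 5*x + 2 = -s - 3*x^2 + x*(5 - 3*s) + 2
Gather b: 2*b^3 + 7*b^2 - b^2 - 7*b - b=2*b^3 + 6*b^2 - 8*b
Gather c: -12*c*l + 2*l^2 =-12*c*l + 2*l^2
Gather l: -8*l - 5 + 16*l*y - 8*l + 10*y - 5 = l*(16*y - 16) + 10*y - 10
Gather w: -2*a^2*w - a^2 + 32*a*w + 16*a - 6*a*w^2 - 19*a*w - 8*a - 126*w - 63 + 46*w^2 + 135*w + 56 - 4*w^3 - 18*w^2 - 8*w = -a^2 + 8*a - 4*w^3 + w^2*(28 - 6*a) + w*(-2*a^2 + 13*a + 1) - 7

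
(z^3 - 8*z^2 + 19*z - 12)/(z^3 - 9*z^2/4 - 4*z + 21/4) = 4*(z - 4)/(4*z + 7)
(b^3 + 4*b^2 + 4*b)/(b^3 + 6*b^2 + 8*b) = (b + 2)/(b + 4)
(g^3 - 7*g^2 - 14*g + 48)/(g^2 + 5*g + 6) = (g^2 - 10*g + 16)/(g + 2)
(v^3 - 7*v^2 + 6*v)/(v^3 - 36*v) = (v - 1)/(v + 6)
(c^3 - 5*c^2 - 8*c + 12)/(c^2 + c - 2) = c - 6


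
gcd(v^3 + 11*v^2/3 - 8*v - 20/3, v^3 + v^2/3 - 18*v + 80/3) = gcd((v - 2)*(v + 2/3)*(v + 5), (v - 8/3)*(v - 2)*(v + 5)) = v^2 + 3*v - 10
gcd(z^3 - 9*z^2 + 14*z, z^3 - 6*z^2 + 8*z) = z^2 - 2*z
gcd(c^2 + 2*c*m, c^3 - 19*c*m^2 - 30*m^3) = c + 2*m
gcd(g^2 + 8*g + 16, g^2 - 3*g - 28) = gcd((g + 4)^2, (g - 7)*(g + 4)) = g + 4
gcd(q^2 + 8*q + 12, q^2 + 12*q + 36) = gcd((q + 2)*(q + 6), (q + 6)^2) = q + 6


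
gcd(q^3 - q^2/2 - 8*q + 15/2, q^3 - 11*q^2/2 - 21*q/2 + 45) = q^2 + q/2 - 15/2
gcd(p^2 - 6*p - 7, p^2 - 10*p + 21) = p - 7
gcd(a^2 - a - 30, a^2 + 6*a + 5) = a + 5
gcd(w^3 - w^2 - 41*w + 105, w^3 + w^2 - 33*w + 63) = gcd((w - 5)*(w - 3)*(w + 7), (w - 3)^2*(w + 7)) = w^2 + 4*w - 21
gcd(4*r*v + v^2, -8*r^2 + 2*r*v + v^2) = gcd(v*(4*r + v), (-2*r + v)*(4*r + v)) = 4*r + v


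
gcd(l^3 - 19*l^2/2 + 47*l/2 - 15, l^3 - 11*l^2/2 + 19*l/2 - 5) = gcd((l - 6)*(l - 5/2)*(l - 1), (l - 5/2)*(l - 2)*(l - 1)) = l^2 - 7*l/2 + 5/2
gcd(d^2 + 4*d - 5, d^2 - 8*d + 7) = d - 1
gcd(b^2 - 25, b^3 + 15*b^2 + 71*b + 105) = b + 5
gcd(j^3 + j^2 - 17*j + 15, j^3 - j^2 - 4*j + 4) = j - 1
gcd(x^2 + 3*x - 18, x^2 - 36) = x + 6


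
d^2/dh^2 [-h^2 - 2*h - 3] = -2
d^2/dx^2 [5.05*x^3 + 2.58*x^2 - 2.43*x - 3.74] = 30.3*x + 5.16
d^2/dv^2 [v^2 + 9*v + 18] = 2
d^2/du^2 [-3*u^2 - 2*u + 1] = -6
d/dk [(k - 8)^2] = 2*k - 16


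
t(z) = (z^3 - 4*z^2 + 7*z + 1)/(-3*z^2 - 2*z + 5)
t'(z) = (6*z + 2)*(z^3 - 4*z^2 + 7*z + 1)/(-3*z^2 - 2*z + 5)^2 + (3*z^2 - 8*z + 7)/(-3*z^2 - 2*z + 5) = (-3*z^4 - 4*z^3 + 44*z^2 - 34*z + 37)/(9*z^4 + 12*z^3 - 26*z^2 - 20*z + 25)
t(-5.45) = 4.34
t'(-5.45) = -0.09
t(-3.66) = 4.57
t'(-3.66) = 0.53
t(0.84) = 3.86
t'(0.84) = 24.61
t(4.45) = -0.65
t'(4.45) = -0.19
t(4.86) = -0.73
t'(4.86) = -0.21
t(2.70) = -0.47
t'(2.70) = 0.06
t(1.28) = -2.22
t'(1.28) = 8.02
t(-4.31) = 4.36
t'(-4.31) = 0.16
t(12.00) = -2.74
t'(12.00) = -0.31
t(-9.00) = 5.07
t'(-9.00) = -0.27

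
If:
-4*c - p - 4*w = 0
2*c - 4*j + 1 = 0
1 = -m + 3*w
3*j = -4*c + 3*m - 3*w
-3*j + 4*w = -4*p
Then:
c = -11/38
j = 2/19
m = 3/38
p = -16/57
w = 41/114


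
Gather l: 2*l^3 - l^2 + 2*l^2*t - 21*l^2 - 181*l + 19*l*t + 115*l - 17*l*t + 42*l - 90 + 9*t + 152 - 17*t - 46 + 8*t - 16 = 2*l^3 + l^2*(2*t - 22) + l*(2*t - 24)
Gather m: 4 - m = 4 - m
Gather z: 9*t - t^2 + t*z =-t^2 + t*z + 9*t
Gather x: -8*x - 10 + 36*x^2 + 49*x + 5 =36*x^2 + 41*x - 5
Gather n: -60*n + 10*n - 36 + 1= -50*n - 35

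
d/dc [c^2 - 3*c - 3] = 2*c - 3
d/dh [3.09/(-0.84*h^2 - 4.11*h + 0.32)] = (5.1912*h + 12.6999)/(0.84*h^2 + 4.11*h - 0.32)^2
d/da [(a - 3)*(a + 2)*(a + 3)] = 3*a^2 + 4*a - 9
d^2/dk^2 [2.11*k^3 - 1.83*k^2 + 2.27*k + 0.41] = 12.66*k - 3.66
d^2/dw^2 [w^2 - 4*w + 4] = 2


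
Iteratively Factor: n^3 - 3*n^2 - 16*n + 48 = (n - 3)*(n^2 - 16) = (n - 4)*(n - 3)*(n + 4)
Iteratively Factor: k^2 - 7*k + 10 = (k - 2)*(k - 5)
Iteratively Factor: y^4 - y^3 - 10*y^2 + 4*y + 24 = (y + 2)*(y^3 - 3*y^2 - 4*y + 12) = (y + 2)^2*(y^2 - 5*y + 6) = (y - 3)*(y + 2)^2*(y - 2)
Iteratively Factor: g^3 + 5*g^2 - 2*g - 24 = (g - 2)*(g^2 + 7*g + 12) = (g - 2)*(g + 4)*(g + 3)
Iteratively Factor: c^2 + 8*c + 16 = (c + 4)*(c + 4)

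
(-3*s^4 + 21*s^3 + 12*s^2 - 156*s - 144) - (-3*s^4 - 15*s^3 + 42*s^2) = 36*s^3 - 30*s^2 - 156*s - 144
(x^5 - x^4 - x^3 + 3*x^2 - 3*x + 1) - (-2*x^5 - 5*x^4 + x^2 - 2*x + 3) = 3*x^5 + 4*x^4 - x^3 + 2*x^2 - x - 2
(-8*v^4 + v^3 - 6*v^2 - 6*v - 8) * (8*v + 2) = -64*v^5 - 8*v^4 - 46*v^3 - 60*v^2 - 76*v - 16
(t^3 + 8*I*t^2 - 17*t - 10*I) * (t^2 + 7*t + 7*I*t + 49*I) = t^5 + 7*t^4 + 15*I*t^4 - 73*t^3 + 105*I*t^3 - 511*t^2 - 129*I*t^2 + 70*t - 903*I*t + 490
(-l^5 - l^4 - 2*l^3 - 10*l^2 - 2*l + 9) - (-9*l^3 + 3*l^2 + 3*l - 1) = -l^5 - l^4 + 7*l^3 - 13*l^2 - 5*l + 10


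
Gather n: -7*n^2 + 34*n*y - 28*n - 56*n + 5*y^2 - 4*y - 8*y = -7*n^2 + n*(34*y - 84) + 5*y^2 - 12*y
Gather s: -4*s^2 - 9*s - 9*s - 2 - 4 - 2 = -4*s^2 - 18*s - 8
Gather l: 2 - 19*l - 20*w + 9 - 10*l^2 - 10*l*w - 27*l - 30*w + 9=-10*l^2 + l*(-10*w - 46) - 50*w + 20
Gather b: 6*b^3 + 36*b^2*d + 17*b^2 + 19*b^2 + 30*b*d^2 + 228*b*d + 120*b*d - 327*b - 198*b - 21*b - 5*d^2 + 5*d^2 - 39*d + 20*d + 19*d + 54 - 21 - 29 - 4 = 6*b^3 + b^2*(36*d + 36) + b*(30*d^2 + 348*d - 546)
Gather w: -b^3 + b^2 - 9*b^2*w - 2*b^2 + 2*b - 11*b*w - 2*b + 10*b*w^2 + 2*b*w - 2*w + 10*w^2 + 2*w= -b^3 - b^2 + w^2*(10*b + 10) + w*(-9*b^2 - 9*b)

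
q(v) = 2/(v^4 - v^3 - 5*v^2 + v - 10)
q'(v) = 2*(-4*v^3 + 3*v^2 + 10*v - 1)/(v^4 - v^3 - 5*v^2 + v - 10)^2 = 2*(-4*v^3 + 3*v^2 + 10*v - 1)/(-v^4 + v^3 + 5*v^2 - v + 10)^2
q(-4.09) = 0.01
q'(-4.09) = 0.01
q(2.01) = -0.10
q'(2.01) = -0.01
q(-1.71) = -0.16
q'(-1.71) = 0.13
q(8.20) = 0.00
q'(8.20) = -0.00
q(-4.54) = 0.00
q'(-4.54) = 0.00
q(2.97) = 4.20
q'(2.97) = -438.63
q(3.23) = 0.12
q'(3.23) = -0.55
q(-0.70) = -0.16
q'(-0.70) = -0.07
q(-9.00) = 0.00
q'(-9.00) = 0.00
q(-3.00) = 0.04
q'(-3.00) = 0.08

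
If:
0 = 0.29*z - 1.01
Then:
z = 3.48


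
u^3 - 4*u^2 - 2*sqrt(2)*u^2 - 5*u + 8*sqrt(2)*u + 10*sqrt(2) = (u - 5)*(u + 1)*(u - 2*sqrt(2))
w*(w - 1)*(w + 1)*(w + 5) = w^4 + 5*w^3 - w^2 - 5*w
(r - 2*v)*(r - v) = r^2 - 3*r*v + 2*v^2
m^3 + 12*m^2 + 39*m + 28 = (m + 1)*(m + 4)*(m + 7)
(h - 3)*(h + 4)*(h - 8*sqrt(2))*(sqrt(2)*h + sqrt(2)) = sqrt(2)*h^4 - 16*h^3 + 2*sqrt(2)*h^3 - 32*h^2 - 11*sqrt(2)*h^2 - 12*sqrt(2)*h + 176*h + 192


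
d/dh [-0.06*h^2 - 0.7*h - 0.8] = -0.12*h - 0.7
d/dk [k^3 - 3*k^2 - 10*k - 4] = 3*k^2 - 6*k - 10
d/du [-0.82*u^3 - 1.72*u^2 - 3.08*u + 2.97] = -2.46*u^2 - 3.44*u - 3.08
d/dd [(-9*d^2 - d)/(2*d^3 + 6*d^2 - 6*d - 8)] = (9*d^4/2 + d^3 + 15*d^2 + 36*d + 2)/(d^6 + 6*d^5 + 3*d^4 - 26*d^3 - 15*d^2 + 24*d + 16)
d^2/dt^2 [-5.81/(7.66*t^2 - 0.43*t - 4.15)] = (-681.810472*t^2 + 38.273956*t + 5.81*(15.32*t - 0.43)*(30.64*t - 0.86) + 369.38818)/(-7.66*t^2 + 0.43*t + 4.15)^3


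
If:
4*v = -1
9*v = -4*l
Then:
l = 9/16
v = -1/4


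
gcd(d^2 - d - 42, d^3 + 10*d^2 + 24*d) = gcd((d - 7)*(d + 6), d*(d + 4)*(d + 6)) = d + 6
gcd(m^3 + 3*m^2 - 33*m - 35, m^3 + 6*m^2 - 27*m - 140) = m^2 + 2*m - 35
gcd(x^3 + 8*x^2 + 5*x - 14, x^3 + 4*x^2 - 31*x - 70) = x^2 + 9*x + 14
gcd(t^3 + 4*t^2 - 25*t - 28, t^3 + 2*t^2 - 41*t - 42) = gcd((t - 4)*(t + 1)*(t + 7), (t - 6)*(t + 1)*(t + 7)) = t^2 + 8*t + 7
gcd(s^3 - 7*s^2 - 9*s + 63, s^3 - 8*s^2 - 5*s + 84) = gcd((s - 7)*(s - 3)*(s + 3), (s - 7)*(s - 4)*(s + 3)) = s^2 - 4*s - 21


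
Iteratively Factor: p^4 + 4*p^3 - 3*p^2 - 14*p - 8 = (p + 4)*(p^3 - 3*p - 2) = (p + 1)*(p + 4)*(p^2 - p - 2) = (p + 1)^2*(p + 4)*(p - 2)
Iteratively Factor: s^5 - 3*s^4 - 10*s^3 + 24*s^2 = (s)*(s^4 - 3*s^3 - 10*s^2 + 24*s) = s*(s + 3)*(s^3 - 6*s^2 + 8*s) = s*(s - 2)*(s + 3)*(s^2 - 4*s) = s*(s - 4)*(s - 2)*(s + 3)*(s)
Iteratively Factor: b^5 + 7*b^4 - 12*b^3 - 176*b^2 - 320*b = (b - 5)*(b^4 + 12*b^3 + 48*b^2 + 64*b) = (b - 5)*(b + 4)*(b^3 + 8*b^2 + 16*b) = b*(b - 5)*(b + 4)*(b^2 + 8*b + 16) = b*(b - 5)*(b + 4)^2*(b + 4)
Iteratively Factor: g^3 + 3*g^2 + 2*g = (g + 2)*(g^2 + g) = g*(g + 2)*(g + 1)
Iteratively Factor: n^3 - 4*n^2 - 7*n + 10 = (n - 1)*(n^2 - 3*n - 10) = (n - 1)*(n + 2)*(n - 5)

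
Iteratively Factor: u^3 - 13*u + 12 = (u + 4)*(u^2 - 4*u + 3) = (u - 1)*(u + 4)*(u - 3)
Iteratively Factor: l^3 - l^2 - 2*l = (l + 1)*(l^2 - 2*l) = l*(l + 1)*(l - 2)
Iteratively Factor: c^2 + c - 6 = (c - 2)*(c + 3)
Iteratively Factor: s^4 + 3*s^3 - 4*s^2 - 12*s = (s + 3)*(s^3 - 4*s) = (s + 2)*(s + 3)*(s^2 - 2*s) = (s - 2)*(s + 2)*(s + 3)*(s)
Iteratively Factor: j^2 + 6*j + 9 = (j + 3)*(j + 3)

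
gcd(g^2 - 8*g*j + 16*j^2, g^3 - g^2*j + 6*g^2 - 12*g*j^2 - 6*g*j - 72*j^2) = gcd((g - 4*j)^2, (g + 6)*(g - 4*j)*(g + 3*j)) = g - 4*j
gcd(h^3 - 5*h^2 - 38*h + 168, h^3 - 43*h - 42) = h^2 - h - 42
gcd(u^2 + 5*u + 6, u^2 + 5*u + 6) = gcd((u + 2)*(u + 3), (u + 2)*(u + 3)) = u^2 + 5*u + 6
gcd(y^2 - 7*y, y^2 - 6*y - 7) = y - 7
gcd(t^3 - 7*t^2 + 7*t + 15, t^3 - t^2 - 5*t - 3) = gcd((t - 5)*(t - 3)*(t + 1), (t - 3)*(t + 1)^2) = t^2 - 2*t - 3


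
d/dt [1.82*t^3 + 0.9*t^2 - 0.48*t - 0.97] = 5.46*t^2 + 1.8*t - 0.48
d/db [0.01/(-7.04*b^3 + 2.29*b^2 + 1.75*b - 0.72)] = (0.2112*b^2 - 0.0458*b - 0.0175)/(7.04*b^3 - 2.29*b^2 - 1.75*b + 0.72)^2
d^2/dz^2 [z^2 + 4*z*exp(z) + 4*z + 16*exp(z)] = 4*z*exp(z) + 24*exp(z) + 2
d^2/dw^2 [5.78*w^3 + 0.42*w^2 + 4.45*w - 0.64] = 34.68*w + 0.84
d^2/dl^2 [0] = 0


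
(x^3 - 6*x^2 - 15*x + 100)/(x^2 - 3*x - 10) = (x^2 - x - 20)/(x + 2)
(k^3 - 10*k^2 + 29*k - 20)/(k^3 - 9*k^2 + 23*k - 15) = (k - 4)/(k - 3)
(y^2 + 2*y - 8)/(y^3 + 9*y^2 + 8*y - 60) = (y + 4)/(y^2 + 11*y + 30)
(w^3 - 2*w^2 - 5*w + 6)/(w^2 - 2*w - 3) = (w^2 + w - 2)/(w + 1)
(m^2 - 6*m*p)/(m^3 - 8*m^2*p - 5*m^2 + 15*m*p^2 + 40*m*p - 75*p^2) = m*(m - 6*p)/(m^3 - 8*m^2*p - 5*m^2 + 15*m*p^2 + 40*m*p - 75*p^2)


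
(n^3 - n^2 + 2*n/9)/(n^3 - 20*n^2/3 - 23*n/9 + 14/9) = n*(3*n - 2)/(3*n^2 - 19*n - 14)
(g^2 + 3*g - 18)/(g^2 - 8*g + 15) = (g + 6)/(g - 5)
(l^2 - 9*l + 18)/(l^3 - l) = (l^2 - 9*l + 18)/(l^3 - l)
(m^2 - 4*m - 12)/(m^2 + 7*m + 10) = (m - 6)/(m + 5)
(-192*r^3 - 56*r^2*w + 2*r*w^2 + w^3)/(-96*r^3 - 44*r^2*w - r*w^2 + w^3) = (6*r + w)/(3*r + w)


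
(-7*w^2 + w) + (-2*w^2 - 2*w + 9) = -9*w^2 - w + 9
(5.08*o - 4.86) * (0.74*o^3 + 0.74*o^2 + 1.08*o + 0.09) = 3.7592*o^4 + 0.1628*o^3 + 1.89*o^2 - 4.7916*o - 0.4374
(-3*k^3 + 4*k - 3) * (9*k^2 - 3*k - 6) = -27*k^5 + 9*k^4 + 54*k^3 - 39*k^2 - 15*k + 18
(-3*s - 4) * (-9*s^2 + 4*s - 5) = 27*s^3 + 24*s^2 - s + 20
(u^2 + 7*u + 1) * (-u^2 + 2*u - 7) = -u^4 - 5*u^3 + 6*u^2 - 47*u - 7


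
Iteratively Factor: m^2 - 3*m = (m - 3)*(m)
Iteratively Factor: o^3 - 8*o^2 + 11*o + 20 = (o - 4)*(o^2 - 4*o - 5) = (o - 4)*(o + 1)*(o - 5)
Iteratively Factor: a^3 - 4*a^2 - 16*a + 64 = (a - 4)*(a^2 - 16) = (a - 4)*(a + 4)*(a - 4)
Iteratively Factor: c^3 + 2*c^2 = (c + 2)*(c^2) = c*(c + 2)*(c)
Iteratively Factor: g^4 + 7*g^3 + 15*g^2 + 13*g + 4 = (g + 4)*(g^3 + 3*g^2 + 3*g + 1) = (g + 1)*(g + 4)*(g^2 + 2*g + 1) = (g + 1)^2*(g + 4)*(g + 1)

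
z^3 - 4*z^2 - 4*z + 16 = (z - 4)*(z - 2)*(z + 2)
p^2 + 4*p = p*(p + 4)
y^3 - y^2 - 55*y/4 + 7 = (y - 4)*(y - 1/2)*(y + 7/2)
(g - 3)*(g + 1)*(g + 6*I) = g^3 - 2*g^2 + 6*I*g^2 - 3*g - 12*I*g - 18*I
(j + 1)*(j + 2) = j^2 + 3*j + 2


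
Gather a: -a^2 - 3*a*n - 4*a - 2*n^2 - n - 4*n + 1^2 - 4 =-a^2 + a*(-3*n - 4) - 2*n^2 - 5*n - 3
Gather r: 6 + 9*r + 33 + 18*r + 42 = 27*r + 81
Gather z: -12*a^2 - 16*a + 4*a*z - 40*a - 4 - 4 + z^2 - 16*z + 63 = -12*a^2 - 56*a + z^2 + z*(4*a - 16) + 55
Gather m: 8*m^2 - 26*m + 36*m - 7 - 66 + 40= 8*m^2 + 10*m - 33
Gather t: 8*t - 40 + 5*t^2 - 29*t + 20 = 5*t^2 - 21*t - 20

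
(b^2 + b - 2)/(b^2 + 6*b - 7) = (b + 2)/(b + 7)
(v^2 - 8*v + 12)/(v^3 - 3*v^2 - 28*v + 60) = 1/(v + 5)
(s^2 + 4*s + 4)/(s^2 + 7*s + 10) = (s + 2)/(s + 5)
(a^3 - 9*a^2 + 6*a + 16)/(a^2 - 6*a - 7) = (a^2 - 10*a + 16)/(a - 7)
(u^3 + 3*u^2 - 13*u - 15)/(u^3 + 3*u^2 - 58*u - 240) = (u^2 - 2*u - 3)/(u^2 - 2*u - 48)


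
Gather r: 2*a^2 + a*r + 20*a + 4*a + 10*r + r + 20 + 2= 2*a^2 + 24*a + r*(a + 11) + 22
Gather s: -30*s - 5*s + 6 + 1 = 7 - 35*s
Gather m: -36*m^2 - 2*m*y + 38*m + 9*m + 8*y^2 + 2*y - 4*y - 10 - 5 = -36*m^2 + m*(47 - 2*y) + 8*y^2 - 2*y - 15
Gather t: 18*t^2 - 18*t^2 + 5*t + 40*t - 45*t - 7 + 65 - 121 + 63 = 0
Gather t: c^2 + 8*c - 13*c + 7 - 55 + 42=c^2 - 5*c - 6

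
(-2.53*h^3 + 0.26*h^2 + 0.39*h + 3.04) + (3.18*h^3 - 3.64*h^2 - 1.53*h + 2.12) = 0.65*h^3 - 3.38*h^2 - 1.14*h + 5.16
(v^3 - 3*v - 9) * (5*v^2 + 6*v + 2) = 5*v^5 + 6*v^4 - 13*v^3 - 63*v^2 - 60*v - 18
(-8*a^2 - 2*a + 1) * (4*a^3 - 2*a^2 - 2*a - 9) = -32*a^5 + 8*a^4 + 24*a^3 + 74*a^2 + 16*a - 9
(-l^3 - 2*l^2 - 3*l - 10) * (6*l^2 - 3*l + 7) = -6*l^5 - 9*l^4 - 19*l^3 - 65*l^2 + 9*l - 70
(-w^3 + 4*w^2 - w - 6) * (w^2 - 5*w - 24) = -w^5 + 9*w^4 + 3*w^3 - 97*w^2 + 54*w + 144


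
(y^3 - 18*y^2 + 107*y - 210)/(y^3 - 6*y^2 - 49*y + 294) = (y - 5)/(y + 7)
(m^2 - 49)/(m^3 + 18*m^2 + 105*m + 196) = (m - 7)/(m^2 + 11*m + 28)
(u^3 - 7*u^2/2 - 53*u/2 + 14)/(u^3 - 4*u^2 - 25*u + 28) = (u - 1/2)/(u - 1)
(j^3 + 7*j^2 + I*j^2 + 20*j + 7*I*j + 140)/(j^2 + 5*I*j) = j + 7 - 4*I - 28*I/j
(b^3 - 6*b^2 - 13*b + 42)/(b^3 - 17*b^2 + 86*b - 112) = (b + 3)/(b - 8)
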